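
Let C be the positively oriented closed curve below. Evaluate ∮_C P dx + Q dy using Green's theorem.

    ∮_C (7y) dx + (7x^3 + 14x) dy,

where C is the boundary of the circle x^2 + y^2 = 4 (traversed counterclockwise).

Green's theorem converts the closed line integral into a double integral over the enclosed region D:

    ∮_C P dx + Q dy = ∬_D (∂Q/∂x - ∂P/∂y) dA.

Here P = 7y, Q = 7x^3 + 14x, so

    ∂Q/∂x = 21x^2 + 14,    ∂P/∂y = 7,
    ∂Q/∂x - ∂P/∂y = 21x^2 + 7.

D is the region x^2 + y^2 ≤ 4. Evaluating the double integral:

In polar coordinates (x = r cos θ, y = r sin θ, dA = r dr dθ) the integrand becomes 21r^2cos(θ)^2 + 7, so

    ∬_D (21x^2 + 7) dA = ∫_0^{2π} ∫_0^{2} (21r^2cos(θ)^2 + 7) · r dr dθ.

Inner (r from 0 to 2): 84cos(θ)^2 + 14.
Outer (θ from 0 to 2π): 112π.

Therefore ∮_C P dx + Q dy = 112π.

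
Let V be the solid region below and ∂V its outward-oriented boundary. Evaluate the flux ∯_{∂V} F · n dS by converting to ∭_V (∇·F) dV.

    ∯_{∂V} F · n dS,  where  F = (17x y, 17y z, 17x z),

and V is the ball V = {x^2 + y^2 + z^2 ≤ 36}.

By the divergence theorem,

    ∯_{∂V} F · n dS = ∭_V (∇ · F) dV.

Compute the divergence:
    ∇ · F = ∂F_x/∂x + ∂F_y/∂y + ∂F_z/∂z = 17y + 17z + 17x = 17x + 17y + 17z.

In spherical coordinates, x = ρ sin(φ) cos(θ), y = ρ sin(φ) sin(θ), z = ρ cos(φ), dV = ρ^2 sin(φ) dρ dφ dθ, with 0 ≤ ρ ≤ 6, 0 ≤ φ ≤ π, 0 ≤ θ ≤ 2π.

The integrand, after substitution and multiplying by the volume element, becomes (17ρ (sqrt(2)sin(φ)sin(θ + π/4) + cos(φ))) · ρ^2 sin(φ), so

    ∭_V (∇·F) dV = ∫_0^{2π} ∫_0^{π} ∫_0^{6} (17ρ (sqrt(2)sin(φ)sin(θ + π/4) + cos(φ))) · ρ^2 sin(φ) dρ dφ dθ.

Inner (ρ from 0 to 6): 5508(sqrt(2)sin(φ)sin(θ + π/4) + cos(φ))sin(φ).
Middle (φ from 0 to π): 2754sqrt(2)π sin(θ + π/4).
Outer (θ from 0 to 2π): 0.

Therefore ∯_{∂V} F · n dS = 0.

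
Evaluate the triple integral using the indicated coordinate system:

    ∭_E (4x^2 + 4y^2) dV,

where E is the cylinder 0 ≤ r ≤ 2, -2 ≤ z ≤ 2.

In cylindrical coordinates, x = r cos(θ), y = r sin(θ), z = z, and dV = r dr dθ dz.

The integrand becomes 4r^2, so

    ∭_E (4x^2 + 4y^2) dV = ∫_{0}^{2π} ∫_{0}^{2} ∫_{-2}^{2} (4r^2) · r dz dr dθ.

Inner (z): 16r^3.
Middle (r from 0 to 2): 64.
Outer (θ): 128π.

Therefore the triple integral equals 128π.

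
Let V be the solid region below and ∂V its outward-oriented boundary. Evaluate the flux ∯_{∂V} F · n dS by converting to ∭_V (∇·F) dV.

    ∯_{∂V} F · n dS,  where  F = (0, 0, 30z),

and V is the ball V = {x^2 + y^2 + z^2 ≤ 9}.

By the divergence theorem,

    ∯_{∂V} F · n dS = ∭_V (∇ · F) dV.

Compute the divergence:
    ∇ · F = ∂F_x/∂x + ∂F_y/∂y + ∂F_z/∂z = 0 + 0 + 30 = 30.

In spherical coordinates, x = ρ sin(φ) cos(θ), y = ρ sin(φ) sin(θ), z = ρ cos(φ), dV = ρ^2 sin(φ) dρ dφ dθ, with 0 ≤ ρ ≤ 3, 0 ≤ φ ≤ π, 0 ≤ θ ≤ 2π.

The integrand, after substitution and multiplying by the volume element, becomes (30) · ρ^2 sin(φ), so

    ∭_V (∇·F) dV = ∫_0^{2π} ∫_0^{π} ∫_0^{3} (30) · ρ^2 sin(φ) dρ dφ dθ.

Inner (ρ from 0 to 3): 270sin(φ).
Middle (φ from 0 to π): 540.
Outer (θ from 0 to 2π): 1080π.

Therefore ∯_{∂V} F · n dS = 1080π.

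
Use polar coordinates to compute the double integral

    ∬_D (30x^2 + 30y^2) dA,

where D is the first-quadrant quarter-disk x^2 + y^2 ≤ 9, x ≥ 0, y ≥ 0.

The region D is 0 ≤ r ≤ 3, 0 ≤ θ ≤ π/2 in polar coordinates, where x = r cos(θ), y = r sin(θ), and dA = r dr dθ.

Under the substitution, the integrand becomes 30r^2, so

    ∬_D (30x^2 + 30y^2) dA = ∫_{0}^{π/2} ∫_{0}^{3} (30r^2) · r dr dθ.

Inner integral (in r): ∫_{0}^{3} (30r^2) · r dr = 1215/2.

Outer integral (in θ): ∫_{0}^{π/2} (1215/2) dθ = 1215π/4.

Therefore ∬_D (30x^2 + 30y^2) dA = 1215π/4.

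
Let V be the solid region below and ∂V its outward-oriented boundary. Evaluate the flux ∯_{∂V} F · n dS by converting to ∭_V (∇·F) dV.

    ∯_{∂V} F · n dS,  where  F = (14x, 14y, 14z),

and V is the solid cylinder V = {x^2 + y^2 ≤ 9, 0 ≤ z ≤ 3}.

By the divergence theorem,

    ∯_{∂V} F · n dS = ∭_V (∇ · F) dV.

Compute the divergence:
    ∇ · F = ∂F_x/∂x + ∂F_y/∂y + ∂F_z/∂z = 14 + 14 + 14 = 42.

In cylindrical coordinates, x = r cos(θ), y = r sin(θ), z = z, dV = r dr dθ dz, with 0 ≤ r ≤ 3, 0 ≤ θ ≤ 2π, 0 ≤ z ≤ 3.

The integrand, after substitution and multiplying by the volume element, becomes (42) · r, so

    ∭_V (∇·F) dV = ∫_0^{2π} ∫_0^{3} ∫_0^{3} (42) · r dz dr dθ.

Inner (z from 0 to 3): 126r.
Middle (r from 0 to 3): 567.
Outer (θ from 0 to 2π): 1134π.

Therefore ∯_{∂V} F · n dS = 1134π.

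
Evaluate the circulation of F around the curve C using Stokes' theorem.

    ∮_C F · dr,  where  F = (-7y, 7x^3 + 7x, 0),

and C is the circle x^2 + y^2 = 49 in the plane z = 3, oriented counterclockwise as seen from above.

Let S be the flat disk x^2 + y^2 ≤ 49 in the plane z = 3, with upward unit normal n̂ = ẑ. By Stokes' theorem,

    ∮_C F · dr = ∬_S (∇ × F) · n̂ dS = ∬_D (curl F)_z dA,

where D is the disk x^2 + y^2 ≤ 49.

Compute the curl of F = (-7y, 7x^3 + 7x, 0):
    (∇ × F)_x = ∂F_z/∂y - ∂F_y/∂z = 0,
    (∇ × F)_y = ∂F_x/∂z - ∂F_z/∂x = 0,
    (∇ × F)_z = ∂F_y/∂x - ∂F_x/∂y = 21x^2 + 14.

On z = 3, (curl F)_z = 21x^2 + 14.

Convert to polar (x = r cos θ, y = r sin θ, dA = r dr dθ); the integrand becomes 21r^2cos(θ)^2 + 14, so

    ∬_D (curl F)_z dA = ∫_0^{2π} ∫_0^{7} (21r^2cos(θ)^2 + 14) · r dr dθ.

Inner (r from 0 to 7): 50421cos(θ)^2/4 + 343.
Outer (θ from 0 to 2π): 53165π/4.

Therefore ∮_C F · dr = 53165π/4.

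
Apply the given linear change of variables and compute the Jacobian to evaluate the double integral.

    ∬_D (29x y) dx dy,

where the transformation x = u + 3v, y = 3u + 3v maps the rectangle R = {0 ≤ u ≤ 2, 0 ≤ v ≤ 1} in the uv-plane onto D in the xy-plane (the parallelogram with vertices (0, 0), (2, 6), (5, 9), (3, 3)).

Compute the Jacobian determinant of (x, y) with respect to (u, v):

    ∂(x,y)/∂(u,v) = | 1  3 | = (1)(3) - (3)(3) = -6.
                   | 3  3 |

Its absolute value is |J| = 6 (the area scaling factor).

Substituting x = u + 3v, y = 3u + 3v into the integrand,

    29x y → 87u^2 + 348u v + 261v^2,

so the integral becomes

    ∬_R (87u^2 + 348u v + 261v^2) · |J| du dv = ∫_0^2 ∫_0^1 (522u^2 + 2088u v + 1566v^2) dv du.

Inner (v): 522u^2 + 1044u + 522.
Outer (u): 4524.

Therefore ∬_D (29x y) dx dy = 4524.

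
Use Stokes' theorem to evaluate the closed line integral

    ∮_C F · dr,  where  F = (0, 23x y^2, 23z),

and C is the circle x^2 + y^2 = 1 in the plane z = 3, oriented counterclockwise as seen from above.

Let S be the flat disk x^2 + y^2 ≤ 1 in the plane z = 3, with upward unit normal n̂ = ẑ. By Stokes' theorem,

    ∮_C F · dr = ∬_S (∇ × F) · n̂ dS = ∬_D (curl F)_z dA,

where D is the disk x^2 + y^2 ≤ 1.

Compute the curl of F = (0, 23x y^2, 23z):
    (∇ × F)_x = ∂F_z/∂y - ∂F_y/∂z = 0,
    (∇ × F)_y = ∂F_x/∂z - ∂F_z/∂x = 0,
    (∇ × F)_z = ∂F_y/∂x - ∂F_x/∂y = 23y^2.

On z = 3, (curl F)_z = 23y^2.

Convert to polar (x = r cos θ, y = r sin θ, dA = r dr dθ); the integrand becomes 23r^2sin(θ)^2, so

    ∬_D (curl F)_z dA = ∫_0^{2π} ∫_0^{1} (23r^2sin(θ)^2) · r dr dθ.

Inner (r from 0 to 1): 23sin(θ)^2/4.
Outer (θ from 0 to 2π): 23π/4.

Therefore ∮_C F · dr = 23π/4.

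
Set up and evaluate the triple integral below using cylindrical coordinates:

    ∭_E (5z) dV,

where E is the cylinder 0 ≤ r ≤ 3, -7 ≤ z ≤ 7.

In cylindrical coordinates, x = r cos(θ), y = r sin(θ), z = z, and dV = r dr dθ dz.

The integrand becomes 5z, so

    ∭_E (5z) dV = ∫_{0}^{2π} ∫_{0}^{3} ∫_{-7}^{7} (5z) · r dz dr dθ.

Inner (z): 0.
Middle (r from 0 to 3): 0.
Outer (θ): 0.

Therefore the triple integral equals 0.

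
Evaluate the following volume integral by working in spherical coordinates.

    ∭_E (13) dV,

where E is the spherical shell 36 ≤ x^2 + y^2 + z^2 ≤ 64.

In spherical coordinates, x = ρ sin(φ) cos(θ), y = ρ sin(φ) sin(θ), z = ρ cos(φ), and dV = ρ^2 sin(φ) dρ dφ dθ.

The integrand becomes 13, so

    ∭_E (13) dV = ∫_{0}^{2π} ∫_{0}^{π} ∫_{6}^{8} (13) · ρ^2 sin(φ) dρ dφ dθ.

Inner (ρ): 3848sin(φ)/3.
Middle (φ): 7696/3.
Outer (θ): 15392π/3.

Therefore the triple integral equals 15392π/3.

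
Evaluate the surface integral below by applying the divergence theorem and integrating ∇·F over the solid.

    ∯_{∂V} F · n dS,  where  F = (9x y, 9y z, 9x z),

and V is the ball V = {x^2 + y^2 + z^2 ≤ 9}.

By the divergence theorem,

    ∯_{∂V} F · n dS = ∭_V (∇ · F) dV.

Compute the divergence:
    ∇ · F = ∂F_x/∂x + ∂F_y/∂y + ∂F_z/∂z = 9y + 9z + 9x = 9x + 9y + 9z.

In spherical coordinates, x = ρ sin(φ) cos(θ), y = ρ sin(φ) sin(θ), z = ρ cos(φ), dV = ρ^2 sin(φ) dρ dφ dθ, with 0 ≤ ρ ≤ 3, 0 ≤ φ ≤ π, 0 ≤ θ ≤ 2π.

The integrand, after substitution and multiplying by the volume element, becomes (9ρ (sqrt(2)sin(φ)sin(θ + π/4) + cos(φ))) · ρ^2 sin(φ), so

    ∭_V (∇·F) dV = ∫_0^{2π} ∫_0^{π} ∫_0^{3} (9ρ (sqrt(2)sin(φ)sin(θ + π/4) + cos(φ))) · ρ^2 sin(φ) dρ dφ dθ.

Inner (ρ from 0 to 3): 729(sqrt(2)sin(φ)sin(θ + π/4) + cos(φ))sin(φ)/4.
Middle (φ from 0 to π): 729sqrt(2)π sin(θ + π/4)/8.
Outer (θ from 0 to 2π): 0.

Therefore ∯_{∂V} F · n dS = 0.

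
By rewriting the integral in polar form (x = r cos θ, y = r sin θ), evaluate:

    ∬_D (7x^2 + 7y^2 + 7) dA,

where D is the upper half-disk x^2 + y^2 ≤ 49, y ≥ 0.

The region D is 0 ≤ r ≤ 7, 0 ≤ θ ≤ π in polar coordinates, where x = r cos(θ), y = r sin(θ), and dA = r dr dθ.

Under the substitution, the integrand becomes 7r^2 + 7, so

    ∬_D (7x^2 + 7y^2 + 7) dA = ∫_{0}^{π} ∫_{0}^{7} (7r^2 + 7) · r dr dθ.

Inner integral (in r): ∫_{0}^{7} (7r^2 + 7) · r dr = 17493/4.

Outer integral (in θ): ∫_{0}^{π} (17493/4) dθ = 17493π/4.

Therefore ∬_D (7x^2 + 7y^2 + 7) dA = 17493π/4.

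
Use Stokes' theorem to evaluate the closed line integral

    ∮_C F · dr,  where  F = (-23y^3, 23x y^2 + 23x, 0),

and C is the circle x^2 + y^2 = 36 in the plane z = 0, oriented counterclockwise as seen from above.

Let S be the flat disk x^2 + y^2 ≤ 36 in the plane z = 0, with upward unit normal n̂ = ẑ. By Stokes' theorem,

    ∮_C F · dr = ∬_S (∇ × F) · n̂ dS = ∬_D (curl F)_z dA,

where D is the disk x^2 + y^2 ≤ 36.

Compute the curl of F = (-23y^3, 23x y^2 + 23x, 0):
    (∇ × F)_x = ∂F_z/∂y - ∂F_y/∂z = 0,
    (∇ × F)_y = ∂F_x/∂z - ∂F_z/∂x = 0,
    (∇ × F)_z = ∂F_y/∂x - ∂F_x/∂y = 92y^2 + 23.

On z = 0, (curl F)_z = 92y^2 + 23.

Convert to polar (x = r cos θ, y = r sin θ, dA = r dr dθ); the integrand becomes 92r^2sin(θ)^2 + 23, so

    ∬_D (curl F)_z dA = ∫_0^{2π} ∫_0^{6} (92r^2sin(θ)^2 + 23) · r dr dθ.

Inner (r from 0 to 6): 29808sin(θ)^2 + 414.
Outer (θ from 0 to 2π): 30636π.

Therefore ∮_C F · dr = 30636π.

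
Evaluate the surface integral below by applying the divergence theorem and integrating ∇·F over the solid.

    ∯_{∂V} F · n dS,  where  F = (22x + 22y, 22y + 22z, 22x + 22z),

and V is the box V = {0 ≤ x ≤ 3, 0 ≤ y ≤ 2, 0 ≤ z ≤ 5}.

By the divergence theorem,

    ∯_{∂V} F · n dS = ∭_V (∇ · F) dV.

Compute the divergence:
    ∇ · F = ∂F_x/∂x + ∂F_y/∂y + ∂F_z/∂z = 22 + 22 + 22 = 66.

V is a rectangular box, so dV = dx dy dz with 0 ≤ x ≤ 3, 0 ≤ y ≤ 2, 0 ≤ z ≤ 5.

Integrate (66) over V as an iterated integral:

    ∭_V (∇·F) dV = ∫_0^{3} ∫_0^{2} ∫_0^{5} (66) dz dy dx.

Inner (z from 0 to 5): 330.
Middle (y from 0 to 2): 660.
Outer (x from 0 to 3): 1980.

Therefore ∯_{∂V} F · n dS = 1980.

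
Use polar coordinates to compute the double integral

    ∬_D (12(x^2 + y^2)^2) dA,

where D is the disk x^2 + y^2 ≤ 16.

The region D is 0 ≤ r ≤ 4, 0 ≤ θ ≤ 2π in polar coordinates, where x = r cos(θ), y = r sin(θ), and dA = r dr dθ.

Under the substitution, the integrand becomes 12r^4, so

    ∬_D (12(x^2 + y^2)^2) dA = ∫_{0}^{2π} ∫_{0}^{4} (12r^4) · r dr dθ.

Inner integral (in r): ∫_{0}^{4} (12r^4) · r dr = 8192.

Outer integral (in θ): ∫_{0}^{2π} (8192) dθ = 16384π.

Therefore ∬_D (12(x^2 + y^2)^2) dA = 16384π.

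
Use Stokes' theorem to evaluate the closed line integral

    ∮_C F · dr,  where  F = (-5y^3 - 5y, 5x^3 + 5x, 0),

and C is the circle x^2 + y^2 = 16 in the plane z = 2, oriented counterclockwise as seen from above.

Let S be the flat disk x^2 + y^2 ≤ 16 in the plane z = 2, with upward unit normal n̂ = ẑ. By Stokes' theorem,

    ∮_C F · dr = ∬_S (∇ × F) · n̂ dS = ∬_D (curl F)_z dA,

where D is the disk x^2 + y^2 ≤ 16.

Compute the curl of F = (-5y^3 - 5y, 5x^3 + 5x, 0):
    (∇ × F)_x = ∂F_z/∂y - ∂F_y/∂z = 0,
    (∇ × F)_y = ∂F_x/∂z - ∂F_z/∂x = 0,
    (∇ × F)_z = ∂F_y/∂x - ∂F_x/∂y = 15x^2 + 15y^2 + 10.

On z = 2, (curl F)_z = 15x^2 + 15y^2 + 10.

Convert to polar (x = r cos θ, y = r sin θ, dA = r dr dθ); the integrand becomes 15r^2 + 10, so

    ∬_D (curl F)_z dA = ∫_0^{2π} ∫_0^{4} (15r^2 + 10) · r dr dθ.

Inner (r from 0 to 4): 1040.
Outer (θ from 0 to 2π): 2080π.

Therefore ∮_C F · dr = 2080π.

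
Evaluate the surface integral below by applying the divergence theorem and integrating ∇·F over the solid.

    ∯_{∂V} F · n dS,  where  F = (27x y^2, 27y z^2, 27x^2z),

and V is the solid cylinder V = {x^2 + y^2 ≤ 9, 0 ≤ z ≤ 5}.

By the divergence theorem,

    ∯_{∂V} F · n dS = ∭_V (∇ · F) dV.

Compute the divergence:
    ∇ · F = ∂F_x/∂x + ∂F_y/∂y + ∂F_z/∂z = 27y^2 + 27z^2 + 27x^2 = 27x^2 + 27y^2 + 27z^2.

In cylindrical coordinates, x = r cos(θ), y = r sin(θ), z = z, dV = r dr dθ dz, with 0 ≤ r ≤ 3, 0 ≤ θ ≤ 2π, 0 ≤ z ≤ 5.

The integrand, after substitution and multiplying by the volume element, becomes (27r^2 + 27z^2) · r, so

    ∭_V (∇·F) dV = ∫_0^{2π} ∫_0^{3} ∫_0^{5} (27r^2 + 27z^2) · r dz dr dθ.

Inner (z from 0 to 5): 135r^3 + 1125r.
Middle (r from 0 to 3): 31185/4.
Outer (θ from 0 to 2π): 31185π/2.

Therefore ∯_{∂V} F · n dS = 31185π/2.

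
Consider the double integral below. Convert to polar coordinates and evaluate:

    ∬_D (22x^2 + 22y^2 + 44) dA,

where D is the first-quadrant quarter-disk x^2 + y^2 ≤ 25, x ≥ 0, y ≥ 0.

The region D is 0 ≤ r ≤ 5, 0 ≤ θ ≤ π/2 in polar coordinates, where x = r cos(θ), y = r sin(θ), and dA = r dr dθ.

Under the substitution, the integrand becomes 22r^2 + 44, so

    ∬_D (22x^2 + 22y^2 + 44) dA = ∫_{0}^{π/2} ∫_{0}^{5} (22r^2 + 44) · r dr dθ.

Inner integral (in r): ∫_{0}^{5} (22r^2 + 44) · r dr = 7975/2.

Outer integral (in θ): ∫_{0}^{π/2} (7975/2) dθ = 7975π/4.

Therefore ∬_D (22x^2 + 22y^2 + 44) dA = 7975π/4.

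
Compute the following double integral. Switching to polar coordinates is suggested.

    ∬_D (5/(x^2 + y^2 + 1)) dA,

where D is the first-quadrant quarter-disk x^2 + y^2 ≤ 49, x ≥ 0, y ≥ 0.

The region D is 0 ≤ r ≤ 7, 0 ≤ θ ≤ π/2 in polar coordinates, where x = r cos(θ), y = r sin(θ), and dA = r dr dθ.

Under the substitution, the integrand becomes 5/(r^2 + 1), so

    ∬_D (5/(x^2 + y^2 + 1)) dA = ∫_{0}^{π/2} ∫_{0}^{7} (5/(r^2 + 1)) · r dr dθ.

Inner integral (in r): ∫_{0}^{7} (5/(r^2 + 1)) · r dr = 5log(50)/2.

Outer integral (in θ): ∫_{0}^{π/2} (5log(50)/2) dθ = 5π log(50)/4.

Therefore ∬_D (5/(x^2 + y^2 + 1)) dA = 5π log(50)/4.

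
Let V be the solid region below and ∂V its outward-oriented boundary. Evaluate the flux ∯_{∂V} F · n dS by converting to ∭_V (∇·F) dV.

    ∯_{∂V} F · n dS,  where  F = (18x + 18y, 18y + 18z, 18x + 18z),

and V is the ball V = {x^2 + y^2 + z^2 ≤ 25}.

By the divergence theorem,

    ∯_{∂V} F · n dS = ∭_V (∇ · F) dV.

Compute the divergence:
    ∇ · F = ∂F_x/∂x + ∂F_y/∂y + ∂F_z/∂z = 18 + 18 + 18 = 54.

In spherical coordinates, x = ρ sin(φ) cos(θ), y = ρ sin(φ) sin(θ), z = ρ cos(φ), dV = ρ^2 sin(φ) dρ dφ dθ, with 0 ≤ ρ ≤ 5, 0 ≤ φ ≤ π, 0 ≤ θ ≤ 2π.

The integrand, after substitution and multiplying by the volume element, becomes (54) · ρ^2 sin(φ), so

    ∭_V (∇·F) dV = ∫_0^{2π} ∫_0^{π} ∫_0^{5} (54) · ρ^2 sin(φ) dρ dφ dθ.

Inner (ρ from 0 to 5): 2250sin(φ).
Middle (φ from 0 to π): 4500.
Outer (θ from 0 to 2π): 9000π.

Therefore ∯_{∂V} F · n dS = 9000π.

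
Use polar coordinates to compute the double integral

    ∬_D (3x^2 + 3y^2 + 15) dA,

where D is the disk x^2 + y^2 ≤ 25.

The region D is 0 ≤ r ≤ 5, 0 ≤ θ ≤ 2π in polar coordinates, where x = r cos(θ), y = r sin(θ), and dA = r dr dθ.

Under the substitution, the integrand becomes 3r^2 + 15, so

    ∬_D (3x^2 + 3y^2 + 15) dA = ∫_{0}^{2π} ∫_{0}^{5} (3r^2 + 15) · r dr dθ.

Inner integral (in r): ∫_{0}^{5} (3r^2 + 15) · r dr = 2625/4.

Outer integral (in θ): ∫_{0}^{2π} (2625/4) dθ = 2625π/2.

Therefore ∬_D (3x^2 + 3y^2 + 15) dA = 2625π/2.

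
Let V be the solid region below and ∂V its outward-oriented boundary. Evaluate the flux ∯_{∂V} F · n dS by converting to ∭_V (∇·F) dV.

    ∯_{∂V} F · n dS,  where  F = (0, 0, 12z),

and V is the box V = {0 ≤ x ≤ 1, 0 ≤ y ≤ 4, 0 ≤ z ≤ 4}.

By the divergence theorem,

    ∯_{∂V} F · n dS = ∭_V (∇ · F) dV.

Compute the divergence:
    ∇ · F = ∂F_x/∂x + ∂F_y/∂y + ∂F_z/∂z = 0 + 0 + 12 = 12.

V is a rectangular box, so dV = dx dy dz with 0 ≤ x ≤ 1, 0 ≤ y ≤ 4, 0 ≤ z ≤ 4.

Integrate (12) over V as an iterated integral:

    ∭_V (∇·F) dV = ∫_0^{1} ∫_0^{4} ∫_0^{4} (12) dz dy dx.

Inner (z from 0 to 4): 48.
Middle (y from 0 to 4): 192.
Outer (x from 0 to 1): 192.

Therefore ∯_{∂V} F · n dS = 192.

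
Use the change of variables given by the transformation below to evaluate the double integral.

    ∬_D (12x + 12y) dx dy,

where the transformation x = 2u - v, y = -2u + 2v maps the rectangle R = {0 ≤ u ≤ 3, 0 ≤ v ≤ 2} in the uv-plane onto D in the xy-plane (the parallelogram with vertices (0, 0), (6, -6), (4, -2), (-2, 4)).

Compute the Jacobian determinant of (x, y) with respect to (u, v):

    ∂(x,y)/∂(u,v) = | 2  -1 | = (2)(2) - (-1)(-2) = 2.
                   | -2  2 |

Its absolute value is |J| = 2 (the area scaling factor).

Substituting x = 2u - v, y = -2u + 2v into the integrand,

    12x + 12y → 12v,

so the integral becomes

    ∬_R (12v) · |J| du dv = ∫_0^3 ∫_0^2 (24v) dv du.

Inner (v): 48.
Outer (u): 144.

Therefore ∬_D (12x + 12y) dx dy = 144.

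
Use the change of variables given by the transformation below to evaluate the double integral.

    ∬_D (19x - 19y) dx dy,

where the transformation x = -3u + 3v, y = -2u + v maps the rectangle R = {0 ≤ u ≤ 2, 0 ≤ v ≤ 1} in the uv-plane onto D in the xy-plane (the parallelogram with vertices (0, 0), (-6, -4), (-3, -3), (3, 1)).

Compute the Jacobian determinant of (x, y) with respect to (u, v):

    ∂(x,y)/∂(u,v) = | -3  3 | = (-3)(1) - (3)(-2) = 3.
                   | -2  1 |

Its absolute value is |J| = 3 (the area scaling factor).

Substituting x = -3u + 3v, y = -2u + v into the integrand,

    19x - 19y → -19u + 38v,

so the integral becomes

    ∬_R (-19u + 38v) · |J| du dv = ∫_0^2 ∫_0^1 (-57u + 114v) dv du.

Inner (v): 57 - 57u.
Outer (u): 0.

Therefore ∬_D (19x - 19y) dx dy = 0.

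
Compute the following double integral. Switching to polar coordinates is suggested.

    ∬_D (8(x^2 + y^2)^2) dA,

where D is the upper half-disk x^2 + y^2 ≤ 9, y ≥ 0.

The region D is 0 ≤ r ≤ 3, 0 ≤ θ ≤ π in polar coordinates, where x = r cos(θ), y = r sin(θ), and dA = r dr dθ.

Under the substitution, the integrand becomes 8r^4, so

    ∬_D (8(x^2 + y^2)^2) dA = ∫_{0}^{π} ∫_{0}^{3} (8r^4) · r dr dθ.

Inner integral (in r): ∫_{0}^{3} (8r^4) · r dr = 972.

Outer integral (in θ): ∫_{0}^{π} (972) dθ = 972π.

Therefore ∬_D (8(x^2 + y^2)^2) dA = 972π.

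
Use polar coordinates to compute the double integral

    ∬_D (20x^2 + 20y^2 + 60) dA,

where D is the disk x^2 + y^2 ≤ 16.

The region D is 0 ≤ r ≤ 4, 0 ≤ θ ≤ 2π in polar coordinates, where x = r cos(θ), y = r sin(θ), and dA = r dr dθ.

Under the substitution, the integrand becomes 20r^2 + 60, so

    ∬_D (20x^2 + 20y^2 + 60) dA = ∫_{0}^{2π} ∫_{0}^{4} (20r^2 + 60) · r dr dθ.

Inner integral (in r): ∫_{0}^{4} (20r^2 + 60) · r dr = 1760.

Outer integral (in θ): ∫_{0}^{2π} (1760) dθ = 3520π.

Therefore ∬_D (20x^2 + 20y^2 + 60) dA = 3520π.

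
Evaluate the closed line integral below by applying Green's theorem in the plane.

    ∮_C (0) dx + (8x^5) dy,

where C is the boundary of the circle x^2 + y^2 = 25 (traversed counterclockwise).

Green's theorem converts the closed line integral into a double integral over the enclosed region D:

    ∮_C P dx + Q dy = ∬_D (∂Q/∂x - ∂P/∂y) dA.

Here P = 0, Q = 8x^5, so

    ∂Q/∂x = 40x^4,    ∂P/∂y = 0,
    ∂Q/∂x - ∂P/∂y = 40x^4.

D is the region x^2 + y^2 ≤ 25. Evaluating the double integral:

In polar coordinates (x = r cos θ, y = r sin θ, dA = r dr dθ) the integrand becomes 40r^4cos(θ)^4, so

    ∬_D (40x^4) dA = ∫_0^{2π} ∫_0^{5} (40r^4cos(θ)^4) · r dr dθ.

Inner (r from 0 to 5): 312500cos(θ)^4/3.
Outer (θ from 0 to 2π): 78125π.

Therefore ∮_C P dx + Q dy = 78125π.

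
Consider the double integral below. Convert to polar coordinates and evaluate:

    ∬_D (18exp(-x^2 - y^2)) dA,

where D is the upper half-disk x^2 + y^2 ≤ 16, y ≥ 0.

The region D is 0 ≤ r ≤ 4, 0 ≤ θ ≤ π in polar coordinates, where x = r cos(θ), y = r sin(θ), and dA = r dr dθ.

Under the substitution, the integrand becomes 18exp(-r^2), so

    ∬_D (18exp(-x^2 - y^2)) dA = ∫_{0}^{π} ∫_{0}^{4} (18exp(-r^2)) · r dr dθ.

Inner integral (in r): ∫_{0}^{4} (18exp(-r^2)) · r dr = 9 - 9exp(-16).

Outer integral (in θ): ∫_{0}^{π} (9 - 9exp(-16)) dθ = -9π exp(-16) + 9π.

Therefore ∬_D (18exp(-x^2 - y^2)) dA = -9π exp(-16) + 9π.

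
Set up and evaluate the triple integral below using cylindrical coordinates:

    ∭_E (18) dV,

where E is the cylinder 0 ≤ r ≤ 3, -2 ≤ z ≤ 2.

In cylindrical coordinates, x = r cos(θ), y = r sin(θ), z = z, and dV = r dr dθ dz.

The integrand becomes 18, so

    ∭_E (18) dV = ∫_{0}^{2π} ∫_{0}^{3} ∫_{-2}^{2} (18) · r dz dr dθ.

Inner (z): 72r.
Middle (r from 0 to 3): 324.
Outer (θ): 648π.

Therefore the triple integral equals 648π.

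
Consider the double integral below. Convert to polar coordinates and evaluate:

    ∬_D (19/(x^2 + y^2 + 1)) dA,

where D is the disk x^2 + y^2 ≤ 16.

The region D is 0 ≤ r ≤ 4, 0 ≤ θ ≤ 2π in polar coordinates, where x = r cos(θ), y = r sin(θ), and dA = r dr dθ.

Under the substitution, the integrand becomes 19/(r^2 + 1), so

    ∬_D (19/(x^2 + y^2 + 1)) dA = ∫_{0}^{2π} ∫_{0}^{4} (19/(r^2 + 1)) · r dr dθ.

Inner integral (in r): ∫_{0}^{4} (19/(r^2 + 1)) · r dr = 19log(17)/2.

Outer integral (in θ): ∫_{0}^{2π} (19log(17)/2) dθ = 19π log(17).

Therefore ∬_D (19/(x^2 + y^2 + 1)) dA = 19π log(17).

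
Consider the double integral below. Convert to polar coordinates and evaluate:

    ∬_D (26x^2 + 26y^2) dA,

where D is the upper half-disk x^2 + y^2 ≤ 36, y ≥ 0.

The region D is 0 ≤ r ≤ 6, 0 ≤ θ ≤ π in polar coordinates, where x = r cos(θ), y = r sin(θ), and dA = r dr dθ.

Under the substitution, the integrand becomes 26r^2, so

    ∬_D (26x^2 + 26y^2) dA = ∫_{0}^{π} ∫_{0}^{6} (26r^2) · r dr dθ.

Inner integral (in r): ∫_{0}^{6} (26r^2) · r dr = 8424.

Outer integral (in θ): ∫_{0}^{π} (8424) dθ = 8424π.

Therefore ∬_D (26x^2 + 26y^2) dA = 8424π.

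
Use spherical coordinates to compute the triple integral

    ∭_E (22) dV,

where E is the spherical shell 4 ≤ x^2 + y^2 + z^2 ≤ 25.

In spherical coordinates, x = ρ sin(φ) cos(θ), y = ρ sin(φ) sin(θ), z = ρ cos(φ), and dV = ρ^2 sin(φ) dρ dφ dθ.

The integrand becomes 22, so

    ∭_E (22) dV = ∫_{0}^{2π} ∫_{0}^{π} ∫_{2}^{5} (22) · ρ^2 sin(φ) dρ dφ dθ.

Inner (ρ): 858sin(φ).
Middle (φ): 1716.
Outer (θ): 3432π.

Therefore the triple integral equals 3432π.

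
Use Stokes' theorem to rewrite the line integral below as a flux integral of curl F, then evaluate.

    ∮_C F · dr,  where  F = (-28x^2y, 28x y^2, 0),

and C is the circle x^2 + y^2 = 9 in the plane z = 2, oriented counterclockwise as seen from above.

Let S be the flat disk x^2 + y^2 ≤ 9 in the plane z = 2, with upward unit normal n̂ = ẑ. By Stokes' theorem,

    ∮_C F · dr = ∬_S (∇ × F) · n̂ dS = ∬_D (curl F)_z dA,

where D is the disk x^2 + y^2 ≤ 9.

Compute the curl of F = (-28x^2y, 28x y^2, 0):
    (∇ × F)_x = ∂F_z/∂y - ∂F_y/∂z = 0,
    (∇ × F)_y = ∂F_x/∂z - ∂F_z/∂x = 0,
    (∇ × F)_z = ∂F_y/∂x - ∂F_x/∂y = 28x^2 + 28y^2.

On z = 2, (curl F)_z = 28x^2 + 28y^2.

Convert to polar (x = r cos θ, y = r sin θ, dA = r dr dθ); the integrand becomes 28r^2, so

    ∬_D (curl F)_z dA = ∫_0^{2π} ∫_0^{3} (28r^2) · r dr dθ.

Inner (r from 0 to 3): 567.
Outer (θ from 0 to 2π): 1134π.

Therefore ∮_C F · dr = 1134π.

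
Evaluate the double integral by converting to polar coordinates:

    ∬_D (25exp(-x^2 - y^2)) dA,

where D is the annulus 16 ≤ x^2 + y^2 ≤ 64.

The region D is 4 ≤ r ≤ 8, 0 ≤ θ ≤ 2π in polar coordinates, where x = r cos(θ), y = r sin(θ), and dA = r dr dθ.

Under the substitution, the integrand becomes 25exp(-r^2), so

    ∬_D (25exp(-x^2 - y^2)) dA = ∫_{0}^{2π} ∫_{4}^{8} (25exp(-r^2)) · r dr dθ.

Inner integral (in r): ∫_{4}^{8} (25exp(-r^2)) · r dr = -(25 - 25exp(48))exp(-64)/2.

Outer integral (in θ): ∫_{0}^{2π} (-(25 - 25exp(48))exp(-64)/2) dθ = -25π (1 - exp(48))exp(-64).

Therefore ∬_D (25exp(-x^2 - y^2)) dA = -25π (1 - exp(48))exp(-64).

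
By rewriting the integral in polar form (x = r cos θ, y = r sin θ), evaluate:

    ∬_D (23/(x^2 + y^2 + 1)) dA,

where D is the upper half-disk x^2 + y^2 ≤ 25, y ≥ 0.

The region D is 0 ≤ r ≤ 5, 0 ≤ θ ≤ π in polar coordinates, where x = r cos(θ), y = r sin(θ), and dA = r dr dθ.

Under the substitution, the integrand becomes 23/(r^2 + 1), so

    ∬_D (23/(x^2 + y^2 + 1)) dA = ∫_{0}^{π} ∫_{0}^{5} (23/(r^2 + 1)) · r dr dθ.

Inner integral (in r): ∫_{0}^{5} (23/(r^2 + 1)) · r dr = 23log(26)/2.

Outer integral (in θ): ∫_{0}^{π} (23log(26)/2) dθ = 23π log(26)/2.

Therefore ∬_D (23/(x^2 + y^2 + 1)) dA = 23π log(26)/2.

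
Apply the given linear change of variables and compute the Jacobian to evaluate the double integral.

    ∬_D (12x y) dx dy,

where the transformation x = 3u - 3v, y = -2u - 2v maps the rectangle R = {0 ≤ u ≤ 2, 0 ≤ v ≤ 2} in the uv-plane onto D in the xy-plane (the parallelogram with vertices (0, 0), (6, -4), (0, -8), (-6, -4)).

Compute the Jacobian determinant of (x, y) with respect to (u, v):

    ∂(x,y)/∂(u,v) = | 3  -3 | = (3)(-2) - (-3)(-2) = -12.
                   | -2  -2 |

Its absolute value is |J| = 12 (the area scaling factor).

Substituting x = 3u - 3v, y = -2u - 2v into the integrand,

    12x y → -72u^2 + 72v^2,

so the integral becomes

    ∬_R (-72u^2 + 72v^2) · |J| du dv = ∫_0^2 ∫_0^2 (-864u^2 + 864v^2) dv du.

Inner (v): 2304 - 1728u^2.
Outer (u): 0.

Therefore ∬_D (12x y) dx dy = 0.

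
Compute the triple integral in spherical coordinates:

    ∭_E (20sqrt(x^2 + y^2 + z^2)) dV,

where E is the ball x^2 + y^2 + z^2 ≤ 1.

In spherical coordinates, x = ρ sin(φ) cos(θ), y = ρ sin(φ) sin(θ), z = ρ cos(φ), and dV = ρ^2 sin(φ) dρ dφ dθ.

The integrand becomes 20ρ, so

    ∭_E (20sqrt(x^2 + y^2 + z^2)) dV = ∫_{0}^{2π} ∫_{0}^{π} ∫_{0}^{1} (20ρ) · ρ^2 sin(φ) dρ dφ dθ.

Inner (ρ): 5sin(φ).
Middle (φ): 10.
Outer (θ): 20π.

Therefore the triple integral equals 20π.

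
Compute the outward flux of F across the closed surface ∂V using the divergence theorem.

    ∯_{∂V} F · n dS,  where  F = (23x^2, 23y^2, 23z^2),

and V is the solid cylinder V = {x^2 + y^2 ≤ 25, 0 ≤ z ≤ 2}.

By the divergence theorem,

    ∯_{∂V} F · n dS = ∭_V (∇ · F) dV.

Compute the divergence:
    ∇ · F = ∂F_x/∂x + ∂F_y/∂y + ∂F_z/∂z = 46x + 46y + 46z.

In cylindrical coordinates, x = r cos(θ), y = r sin(θ), z = z, dV = r dr dθ dz, with 0 ≤ r ≤ 5, 0 ≤ θ ≤ 2π, 0 ≤ z ≤ 2.

The integrand, after substitution and multiplying by the volume element, becomes (46sqrt(2)r sin(θ + π/4) + 46z) · r, so

    ∭_V (∇·F) dV = ∫_0^{2π} ∫_0^{5} ∫_0^{2} (46sqrt(2)r sin(θ + π/4) + 46z) · r dz dr dθ.

Inner (z from 0 to 2): 92r (sqrt(2)r sin(θ + π/4) + 1).
Middle (r from 0 to 5): 11500sqrt(2)sin(θ + π/4)/3 + 1150.
Outer (θ from 0 to 2π): 2300π.

Therefore ∯_{∂V} F · n dS = 2300π.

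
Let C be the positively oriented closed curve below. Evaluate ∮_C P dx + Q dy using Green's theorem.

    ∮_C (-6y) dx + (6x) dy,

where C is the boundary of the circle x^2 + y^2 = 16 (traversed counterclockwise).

Green's theorem converts the closed line integral into a double integral over the enclosed region D:

    ∮_C P dx + Q dy = ∬_D (∂Q/∂x - ∂P/∂y) dA.

Here P = -6y, Q = 6x, so

    ∂Q/∂x = 6,    ∂P/∂y = -6,
    ∂Q/∂x - ∂P/∂y = 12.

D is the region x^2 + y^2 ≤ 16. Evaluating the double integral:

In polar coordinates (x = r cos θ, y = r sin θ, dA = r dr dθ) the integrand becomes 12, so

    ∬_D (12) dA = ∫_0^{2π} ∫_0^{4} (12) · r dr dθ.

Inner (r from 0 to 4): 96.
Outer (θ from 0 to 2π): 192π.

Therefore ∮_C P dx + Q dy = 192π.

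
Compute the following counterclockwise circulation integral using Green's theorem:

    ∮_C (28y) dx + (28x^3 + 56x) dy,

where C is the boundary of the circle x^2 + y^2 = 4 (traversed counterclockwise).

Green's theorem converts the closed line integral into a double integral over the enclosed region D:

    ∮_C P dx + Q dy = ∬_D (∂Q/∂x - ∂P/∂y) dA.

Here P = 28y, Q = 28x^3 + 56x, so

    ∂Q/∂x = 84x^2 + 56,    ∂P/∂y = 28,
    ∂Q/∂x - ∂P/∂y = 84x^2 + 28.

D is the region x^2 + y^2 ≤ 4. Evaluating the double integral:

In polar coordinates (x = r cos θ, y = r sin θ, dA = r dr dθ) the integrand becomes 84r^2cos(θ)^2 + 28, so

    ∬_D (84x^2 + 28) dA = ∫_0^{2π} ∫_0^{2} (84r^2cos(θ)^2 + 28) · r dr dθ.

Inner (r from 0 to 2): 336cos(θ)^2 + 56.
Outer (θ from 0 to 2π): 448π.

Therefore ∮_C P dx + Q dy = 448π.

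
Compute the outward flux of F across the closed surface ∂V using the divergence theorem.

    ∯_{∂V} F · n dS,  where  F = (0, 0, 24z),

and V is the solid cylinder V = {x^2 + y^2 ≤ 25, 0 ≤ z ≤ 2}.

By the divergence theorem,

    ∯_{∂V} F · n dS = ∭_V (∇ · F) dV.

Compute the divergence:
    ∇ · F = ∂F_x/∂x + ∂F_y/∂y + ∂F_z/∂z = 0 + 0 + 24 = 24.

In cylindrical coordinates, x = r cos(θ), y = r sin(θ), z = z, dV = r dr dθ dz, with 0 ≤ r ≤ 5, 0 ≤ θ ≤ 2π, 0 ≤ z ≤ 2.

The integrand, after substitution and multiplying by the volume element, becomes (24) · r, so

    ∭_V (∇·F) dV = ∫_0^{2π} ∫_0^{5} ∫_0^{2} (24) · r dz dr dθ.

Inner (z from 0 to 2): 48r.
Middle (r from 0 to 5): 600.
Outer (θ from 0 to 2π): 1200π.

Therefore ∯_{∂V} F · n dS = 1200π.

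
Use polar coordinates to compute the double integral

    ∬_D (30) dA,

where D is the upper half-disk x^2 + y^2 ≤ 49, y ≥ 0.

The region D is 0 ≤ r ≤ 7, 0 ≤ θ ≤ π in polar coordinates, where x = r cos(θ), y = r sin(θ), and dA = r dr dθ.

Under the substitution, the integrand becomes 30, so

    ∬_D (30) dA = ∫_{0}^{π} ∫_{0}^{7} (30) · r dr dθ.

Inner integral (in r): ∫_{0}^{7} (30) · r dr = 735.

Outer integral (in θ): ∫_{0}^{π} (735) dθ = 735π.

Therefore ∬_D (30) dA = 735π.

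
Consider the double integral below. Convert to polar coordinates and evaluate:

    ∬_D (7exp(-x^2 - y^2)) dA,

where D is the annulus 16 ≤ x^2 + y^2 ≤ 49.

The region D is 4 ≤ r ≤ 7, 0 ≤ θ ≤ 2π in polar coordinates, where x = r cos(θ), y = r sin(θ), and dA = r dr dθ.

Under the substitution, the integrand becomes 7exp(-r^2), so

    ∬_D (7exp(-x^2 - y^2)) dA = ∫_{0}^{2π} ∫_{4}^{7} (7exp(-r^2)) · r dr dθ.

Inner integral (in r): ∫_{4}^{7} (7exp(-r^2)) · r dr = -(7 - 7exp(33))exp(-49)/2.

Outer integral (in θ): ∫_{0}^{2π} (-(7 - 7exp(33))exp(-49)/2) dθ = -7π (1 - exp(33))exp(-49).

Therefore ∬_D (7exp(-x^2 - y^2)) dA = -7π (1 - exp(33))exp(-49).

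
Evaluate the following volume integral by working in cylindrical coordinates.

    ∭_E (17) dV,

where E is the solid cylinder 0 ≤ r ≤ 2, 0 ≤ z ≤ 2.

In cylindrical coordinates, x = r cos(θ), y = r sin(θ), z = z, and dV = r dr dθ dz.

The integrand becomes 17, so

    ∭_E (17) dV = ∫_{0}^{2π} ∫_{0}^{2} ∫_{0}^{2} (17) · r dz dr dθ.

Inner (z): 34r.
Middle (r from 0 to 2): 68.
Outer (θ): 136π.

Therefore the triple integral equals 136π.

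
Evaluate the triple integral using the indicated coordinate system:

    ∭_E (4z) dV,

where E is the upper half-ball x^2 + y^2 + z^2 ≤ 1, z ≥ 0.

In spherical coordinates, x = ρ sin(φ) cos(θ), y = ρ sin(φ) sin(θ), z = ρ cos(φ), and dV = ρ^2 sin(φ) dρ dφ dθ.

The integrand becomes 4ρ cos(φ), so

    ∭_E (4z) dV = ∫_{0}^{2π} ∫_{0}^{π/2} ∫_{0}^{1} (4ρ cos(φ)) · ρ^2 sin(φ) dρ dφ dθ.

Inner (ρ): sin(2φ)/2.
Middle (φ): 1/2.
Outer (θ): π.

Therefore the triple integral equals π.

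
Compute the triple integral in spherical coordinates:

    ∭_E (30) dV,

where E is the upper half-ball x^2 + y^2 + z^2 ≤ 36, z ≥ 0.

In spherical coordinates, x = ρ sin(φ) cos(θ), y = ρ sin(φ) sin(θ), z = ρ cos(φ), and dV = ρ^2 sin(φ) dρ dφ dθ.

The integrand becomes 30, so

    ∭_E (30) dV = ∫_{0}^{2π} ∫_{0}^{π/2} ∫_{0}^{6} (30) · ρ^2 sin(φ) dρ dφ dθ.

Inner (ρ): 2160sin(φ).
Middle (φ): 2160.
Outer (θ): 4320π.

Therefore the triple integral equals 4320π.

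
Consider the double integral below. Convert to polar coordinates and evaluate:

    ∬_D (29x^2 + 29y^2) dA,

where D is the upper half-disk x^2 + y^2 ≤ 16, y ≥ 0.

The region D is 0 ≤ r ≤ 4, 0 ≤ θ ≤ π in polar coordinates, where x = r cos(θ), y = r sin(θ), and dA = r dr dθ.

Under the substitution, the integrand becomes 29r^2, so

    ∬_D (29x^2 + 29y^2) dA = ∫_{0}^{π} ∫_{0}^{4} (29r^2) · r dr dθ.

Inner integral (in r): ∫_{0}^{4} (29r^2) · r dr = 1856.

Outer integral (in θ): ∫_{0}^{π} (1856) dθ = 1856π.

Therefore ∬_D (29x^2 + 29y^2) dA = 1856π.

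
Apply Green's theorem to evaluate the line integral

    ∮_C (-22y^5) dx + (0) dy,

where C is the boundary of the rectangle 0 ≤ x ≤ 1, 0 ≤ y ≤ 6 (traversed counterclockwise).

Green's theorem converts the closed line integral into a double integral over the enclosed region D:

    ∮_C P dx + Q dy = ∬_D (∂Q/∂x - ∂P/∂y) dA.

Here P = -22y^5, Q = 0, so

    ∂Q/∂x = 0,    ∂P/∂y = -110y^4,
    ∂Q/∂x - ∂P/∂y = 110y^4.

D is the region 0 ≤ x ≤ 1, 0 ≤ y ≤ 6. Evaluating the double integral:

    ∬_D (110y^4) dA = ∫_0^{1} ∫_0^{6} (110y^4) dy dx.

Inner (y from 0 to 6): 171072.
Outer (x from 0 to 1): 171072.

Therefore ∮_C P dx + Q dy = 171072.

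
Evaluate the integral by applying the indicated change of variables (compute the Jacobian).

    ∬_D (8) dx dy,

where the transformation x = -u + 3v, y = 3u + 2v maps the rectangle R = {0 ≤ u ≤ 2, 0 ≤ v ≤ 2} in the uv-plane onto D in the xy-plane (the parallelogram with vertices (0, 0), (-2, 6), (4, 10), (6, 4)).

Compute the Jacobian determinant of (x, y) with respect to (u, v):

    ∂(x,y)/∂(u,v) = | -1  3 | = (-1)(2) - (3)(3) = -11.
                   | 3  2 |

Its absolute value is |J| = 11 (the area scaling factor).

Substituting x = -u + 3v, y = 3u + 2v into the integrand,

    8 → 8,

so the integral becomes

    ∬_R (8) · |J| du dv = ∫_0^2 ∫_0^2 (88) dv du.

Inner (v): 176.
Outer (u): 352.

Therefore ∬_D (8) dx dy = 352.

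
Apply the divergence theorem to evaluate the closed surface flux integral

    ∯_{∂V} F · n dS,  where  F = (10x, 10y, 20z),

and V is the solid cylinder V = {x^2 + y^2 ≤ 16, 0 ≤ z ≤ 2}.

By the divergence theorem,

    ∯_{∂V} F · n dS = ∭_V (∇ · F) dV.

Compute the divergence:
    ∇ · F = ∂F_x/∂x + ∂F_y/∂y + ∂F_z/∂z = 10 + 10 + 20 = 40.

In cylindrical coordinates, x = r cos(θ), y = r sin(θ), z = z, dV = r dr dθ dz, with 0 ≤ r ≤ 4, 0 ≤ θ ≤ 2π, 0 ≤ z ≤ 2.

The integrand, after substitution and multiplying by the volume element, becomes (40) · r, so

    ∭_V (∇·F) dV = ∫_0^{2π} ∫_0^{4} ∫_0^{2} (40) · r dz dr dθ.

Inner (z from 0 to 2): 80r.
Middle (r from 0 to 4): 640.
Outer (θ from 0 to 2π): 1280π.

Therefore ∯_{∂V} F · n dS = 1280π.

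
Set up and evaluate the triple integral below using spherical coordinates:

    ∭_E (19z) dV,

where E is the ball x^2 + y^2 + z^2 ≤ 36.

In spherical coordinates, x = ρ sin(φ) cos(θ), y = ρ sin(φ) sin(θ), z = ρ cos(φ), and dV = ρ^2 sin(φ) dρ dφ dθ.

The integrand becomes 19ρ cos(φ), so

    ∭_E (19z) dV = ∫_{0}^{2π} ∫_{0}^{π} ∫_{0}^{6} (19ρ cos(φ)) · ρ^2 sin(φ) dρ dφ dθ.

Inner (ρ): 3078sin(2φ).
Middle (φ): 0.
Outer (θ): 0.

Therefore the triple integral equals 0.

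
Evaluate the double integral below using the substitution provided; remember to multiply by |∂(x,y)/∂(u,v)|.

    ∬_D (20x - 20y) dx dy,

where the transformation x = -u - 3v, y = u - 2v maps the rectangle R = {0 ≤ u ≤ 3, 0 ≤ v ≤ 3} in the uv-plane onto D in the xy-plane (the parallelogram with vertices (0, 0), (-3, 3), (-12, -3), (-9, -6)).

Compute the Jacobian determinant of (x, y) with respect to (u, v):

    ∂(x,y)/∂(u,v) = | -1  -3 | = (-1)(-2) - (-3)(1) = 5.
                   | 1  -2 |

Its absolute value is |J| = 5 (the area scaling factor).

Substituting x = -u - 3v, y = u - 2v into the integrand,

    20x - 20y → -40u - 20v,

so the integral becomes

    ∬_R (-40u - 20v) · |J| du dv = ∫_0^3 ∫_0^3 (-200u - 100v) dv du.

Inner (v): -600u - 450.
Outer (u): -4050.

Therefore ∬_D (20x - 20y) dx dy = -4050.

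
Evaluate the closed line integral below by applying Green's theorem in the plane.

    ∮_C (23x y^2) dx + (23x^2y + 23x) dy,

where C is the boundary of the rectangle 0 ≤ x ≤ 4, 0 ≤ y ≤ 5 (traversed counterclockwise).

Green's theorem converts the closed line integral into a double integral over the enclosed region D:

    ∮_C P dx + Q dy = ∬_D (∂Q/∂x - ∂P/∂y) dA.

Here P = 23x y^2, Q = 23x^2y + 23x, so

    ∂Q/∂x = 46x y + 23,    ∂P/∂y = 46x y,
    ∂Q/∂x - ∂P/∂y = 23.

D is the region 0 ≤ x ≤ 4, 0 ≤ y ≤ 5. Evaluating the double integral:

    ∬_D (23) dA = ∫_0^{4} ∫_0^{5} (23) dy dx.

Inner (y from 0 to 5): 115.
Outer (x from 0 to 4): 460.

Therefore ∮_C P dx + Q dy = 460.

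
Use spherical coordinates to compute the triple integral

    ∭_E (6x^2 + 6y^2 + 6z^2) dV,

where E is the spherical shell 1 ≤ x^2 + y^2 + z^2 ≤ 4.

In spherical coordinates, x = ρ sin(φ) cos(θ), y = ρ sin(φ) sin(θ), z = ρ cos(φ), and dV = ρ^2 sin(φ) dρ dφ dθ.

The integrand becomes 6ρ^2, so

    ∭_E (6x^2 + 6y^2 + 6z^2) dV = ∫_{0}^{2π} ∫_{0}^{π} ∫_{1}^{2} (6ρ^2) · ρ^2 sin(φ) dρ dφ dθ.

Inner (ρ): 186sin(φ)/5.
Middle (φ): 372/5.
Outer (θ): 744π/5.

Therefore the triple integral equals 744π/5.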